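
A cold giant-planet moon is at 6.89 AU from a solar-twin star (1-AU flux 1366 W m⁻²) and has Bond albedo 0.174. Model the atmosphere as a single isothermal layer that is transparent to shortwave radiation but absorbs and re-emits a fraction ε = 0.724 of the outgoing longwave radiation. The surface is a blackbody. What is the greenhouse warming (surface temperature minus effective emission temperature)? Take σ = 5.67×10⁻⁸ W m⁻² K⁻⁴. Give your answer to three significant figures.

Irradiance scales as 1/d², so S = 1366 W m⁻² × (1/6.89)² = 28.77 W m⁻².
The planet radiates to space at T_e = [S(1−α)/(4σ)]^(1/4) = 101.2 K.
For a single slab of emissivity ε, T_s⁴ = 2T_e⁴/(2−ε); thus T_s = 101.2·(1.567)^(1/4) = 113.2 K.
T_s − T_e = 113.2 − 101.2 = 12.03 K.

12.0 kelvin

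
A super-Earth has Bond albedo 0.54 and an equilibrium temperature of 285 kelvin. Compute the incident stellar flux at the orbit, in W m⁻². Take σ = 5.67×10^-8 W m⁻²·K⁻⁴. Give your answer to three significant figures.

3250 W m⁻²

Invert the energy balance for S: S = 4σT⁴/(1−α).
The emitted flux is σT⁴ = 374.1 W m⁻².
So S = 4×374.1/(1−0.54) = 3253 W m⁻².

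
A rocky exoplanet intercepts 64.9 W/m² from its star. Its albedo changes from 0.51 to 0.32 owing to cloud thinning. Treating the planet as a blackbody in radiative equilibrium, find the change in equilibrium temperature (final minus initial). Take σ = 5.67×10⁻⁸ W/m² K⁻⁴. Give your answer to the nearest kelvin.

9 K

Before: T₁ = [64.90·0.49/(4σ)]^(1/4) = 108.8 K.
Final:   T₂ = [S(1−0.32)/(4σ)]^(1/4) = 118.1 K.
ΔT = T₂ − T₁ = 9.290 K.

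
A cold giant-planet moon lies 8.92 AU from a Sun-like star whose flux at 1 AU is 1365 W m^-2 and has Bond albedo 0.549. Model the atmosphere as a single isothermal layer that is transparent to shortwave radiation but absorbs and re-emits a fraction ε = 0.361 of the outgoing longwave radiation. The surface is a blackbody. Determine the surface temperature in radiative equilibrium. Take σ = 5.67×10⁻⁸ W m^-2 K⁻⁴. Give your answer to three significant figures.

By the inverse-square law, S = 1365/8.92² = 17.16 W m^-2.
At the top of the atmosphere, σT_e⁴ = S(1−α)/4 = 1.934 W m^-2, giving T_e = 76.42 K.
Surface balance with a leaky layer gives σT_s⁴ = σT_e⁴·2/(2−ε), so T_s = T_e·[2/(2−0.361)]^(1/4) = 80.32 K.

80.3 kelvin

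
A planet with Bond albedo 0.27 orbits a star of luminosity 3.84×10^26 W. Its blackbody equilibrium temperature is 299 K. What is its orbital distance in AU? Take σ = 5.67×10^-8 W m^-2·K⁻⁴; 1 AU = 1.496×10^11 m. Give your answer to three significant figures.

0.742 AU

Required flux: S = 4σT⁴/(1−α) = 2483 W m^-2.
Then d = [L/(4πS)]^(1/2) = 1.109×10^11 m, i.e. 0.7415 AU.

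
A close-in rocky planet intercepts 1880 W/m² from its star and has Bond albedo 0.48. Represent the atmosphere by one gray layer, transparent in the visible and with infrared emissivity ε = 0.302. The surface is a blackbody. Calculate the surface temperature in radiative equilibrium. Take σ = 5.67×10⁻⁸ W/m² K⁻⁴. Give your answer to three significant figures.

The planet radiates to space at T_e = [S(1−α)/(4σ)]^(1/4) = 256.2 K.
Surface balance with a leaky layer gives σT_s⁴ = σT_e⁴·2/(2−ε), so T_s = T_e·[2/(2−0.302)]^(1/4) = 266.9 K.

267 kelvin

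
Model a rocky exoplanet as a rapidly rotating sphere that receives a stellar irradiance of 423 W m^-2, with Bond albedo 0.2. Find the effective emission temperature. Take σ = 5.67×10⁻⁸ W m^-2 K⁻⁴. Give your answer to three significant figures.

197 kelvin

Averaging over the sphere, the absorbed flux is S(1−α)/4 = 84.60 W m^-2.
In equilibrium σT⁴ equals this, so T = 196.5 K.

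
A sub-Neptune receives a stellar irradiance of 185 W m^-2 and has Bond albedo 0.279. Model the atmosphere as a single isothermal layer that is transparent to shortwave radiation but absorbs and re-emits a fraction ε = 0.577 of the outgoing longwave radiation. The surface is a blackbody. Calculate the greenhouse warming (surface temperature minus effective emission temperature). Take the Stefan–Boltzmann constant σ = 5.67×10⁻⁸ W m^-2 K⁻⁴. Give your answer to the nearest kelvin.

14 K

The planet radiates to space at T_e = [S(1−α)/(4σ)]^(1/4) = 155.7 K.
The surface balance (absorbed SW + ε·downward IR = σT_s⁴) with T_a⁴ = T_s⁴/2 reduces to T_s = T_e·[2/(2−ε)]^¼ = 169.6 K.
T_s − T_e = 169.6 − 155.7 = 13.83 K.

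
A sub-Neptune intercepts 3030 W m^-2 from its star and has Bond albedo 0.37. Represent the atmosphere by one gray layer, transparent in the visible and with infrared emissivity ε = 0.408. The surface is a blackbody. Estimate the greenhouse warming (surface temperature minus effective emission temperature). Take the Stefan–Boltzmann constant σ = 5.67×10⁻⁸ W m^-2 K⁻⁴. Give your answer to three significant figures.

The planet radiates to space at T_e = [S(1−α)/(4σ)]^(1/4) = 302.9 K.
Surface balance with a leaky layer gives σT_s⁴ = σT_e⁴·2/(2−ε), so T_s = T_e·[2/(2−0.408)]^(1/4) = 320.7 K.
Greenhouse warming: T_s − T_e = 17.78 K.

17.8 kelvin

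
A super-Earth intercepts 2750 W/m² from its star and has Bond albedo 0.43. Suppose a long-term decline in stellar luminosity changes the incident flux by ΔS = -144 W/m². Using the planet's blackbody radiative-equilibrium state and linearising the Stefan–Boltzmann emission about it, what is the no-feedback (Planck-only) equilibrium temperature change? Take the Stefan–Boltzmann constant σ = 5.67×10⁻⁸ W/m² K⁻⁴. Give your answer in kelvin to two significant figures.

Reference equilibrium: T_e = [S(1−α)/(4σ)]^(1/4) = 288.3 K.
Only a fraction (1−α) is absorbed and it's spread over 4πR², so ΔF = (1−α)ΔS/4 = -20.52 W/m².
The Planck feedback parameter is 4σT_e³ = 5.436 W/m²/K.
Hence the no-feedback warming is ΔF/(4σT_e³) = -3.77 K.

-3.8 K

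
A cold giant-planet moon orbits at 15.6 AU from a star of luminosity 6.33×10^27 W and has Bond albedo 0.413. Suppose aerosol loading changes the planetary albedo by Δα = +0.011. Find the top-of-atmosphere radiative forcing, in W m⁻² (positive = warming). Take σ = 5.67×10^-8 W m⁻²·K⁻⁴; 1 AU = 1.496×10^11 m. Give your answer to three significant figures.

-0.254 W m⁻²

Orbital distance: d = 15.6 AU = 2.334×10^12 m.
Spreading L over a sphere of radius d: S = 6.33×10^27/(4π·2.33×10^12²) = 92.49 W m⁻².
ΔF = −(S/4)Δα = −(92.49/4)×(+0.011) = -0.2543 W m⁻².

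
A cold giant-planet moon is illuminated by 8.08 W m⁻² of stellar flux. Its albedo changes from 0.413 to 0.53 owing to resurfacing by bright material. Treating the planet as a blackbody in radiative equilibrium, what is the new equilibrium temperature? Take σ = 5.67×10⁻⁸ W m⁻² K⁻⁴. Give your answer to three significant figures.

64.0 K

With the new albedo, S(1−α₂)/4 = 0.9494 W m⁻², so T₂ = 63.97 K.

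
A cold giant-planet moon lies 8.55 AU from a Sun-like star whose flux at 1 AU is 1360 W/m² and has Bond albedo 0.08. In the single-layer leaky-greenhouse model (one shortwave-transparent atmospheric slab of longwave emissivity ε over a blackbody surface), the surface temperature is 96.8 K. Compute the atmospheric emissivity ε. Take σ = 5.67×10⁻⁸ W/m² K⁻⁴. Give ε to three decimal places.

0.281

Flux at the orbit: S = 1360/(8.55)² = 18.60 W/m².
TOA balance gives T_e = 93.20 K.
Inverting T_s⁴ = 2T_e⁴/(2−ε): (T_e/T_s)⁴ = 0.8595, so ε = 2(1 − 0.8595) = 0.2810.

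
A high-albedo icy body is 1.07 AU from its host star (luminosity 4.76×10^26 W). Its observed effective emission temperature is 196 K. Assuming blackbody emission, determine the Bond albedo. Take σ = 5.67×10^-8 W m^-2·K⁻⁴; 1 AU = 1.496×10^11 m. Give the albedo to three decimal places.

0.774

d = 1.07 × 1.496×10^11 m = 1.601×10^11 m.
S = L/(4πd²) = 1478 W m^-2.
Energy balance: S(1−α)/4 = σT⁴, so 1−α = 4σT⁴/S.
4σT⁴ = 4·5.67×10⁻⁸·(196)⁴ = 334.7 W m^-2.
1−α = 334.7/1478 = 0.2264, so α = 0.7736.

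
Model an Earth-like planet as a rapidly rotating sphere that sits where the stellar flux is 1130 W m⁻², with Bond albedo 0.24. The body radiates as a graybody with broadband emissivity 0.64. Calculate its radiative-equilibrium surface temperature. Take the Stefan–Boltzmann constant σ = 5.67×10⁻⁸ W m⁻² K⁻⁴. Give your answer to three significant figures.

277 K

Absorbed flux (global mean): S(1−α)/4 = 1130·0.76/4 = 214.7 W m⁻².
Radiative balance εσT⁴ = 214.7 gives T = [214.7/(0.64·σ)]^(1/4) = 277.3 K.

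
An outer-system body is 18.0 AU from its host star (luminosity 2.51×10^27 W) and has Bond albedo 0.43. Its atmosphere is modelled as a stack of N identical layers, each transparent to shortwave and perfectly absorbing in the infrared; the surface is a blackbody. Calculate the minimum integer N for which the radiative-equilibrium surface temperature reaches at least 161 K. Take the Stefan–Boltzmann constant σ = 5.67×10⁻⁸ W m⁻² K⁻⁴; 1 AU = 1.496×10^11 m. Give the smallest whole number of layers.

d = 18.0 × 1.496×10^11 m = 2.693×10^12 m.
Spreading L over a sphere of radius d: S = 2.51×10^27/(4π·2.69×10^12²) = 27.55 W m⁻².
Top-of-atmosphere balance: σT_e⁴ = S(1−α)/4 = 3.925 W m⁻² → T_e = 91.22 K.
Since T_s⁴ = (N+1)T_e⁴, we need N ≥ (T_s/T_e)⁴ − 1 = 8.705.
Rounding up, N = 9.

9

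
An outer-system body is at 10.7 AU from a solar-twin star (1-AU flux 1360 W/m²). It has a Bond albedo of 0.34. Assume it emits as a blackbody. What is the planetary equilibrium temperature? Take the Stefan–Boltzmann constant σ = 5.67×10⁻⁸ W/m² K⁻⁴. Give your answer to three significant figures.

Irradiance scales as 1/d², so S = 1360 W/m² × (1/10.7)² = 11.88 W/m².
Averaging over the sphere, the absorbed flux is S(1−α)/4 = 1.960 W/m².
Balancing against σT⁴: T = (1.960/5.67×10⁻⁸)^(1/4) = 76.68 K.

76.7 kelvin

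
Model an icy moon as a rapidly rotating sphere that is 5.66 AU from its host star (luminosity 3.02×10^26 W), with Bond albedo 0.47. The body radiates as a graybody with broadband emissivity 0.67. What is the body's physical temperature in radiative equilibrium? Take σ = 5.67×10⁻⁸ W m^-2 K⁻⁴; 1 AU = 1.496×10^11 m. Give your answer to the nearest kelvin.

d = 5.66 × 1.496×10^11 m = 8.467×10^11 m.
S = L/(4πd²) = 33.52 W m^-2.
Averaging over the sphere, the absorbed flux is S(1−α)/4 = 4.441 W m^-2.
Equating to εσT⁴ with ε = 0.67: T = (4.441/0.67σ)^(1/4) = 104.0 K.

104 K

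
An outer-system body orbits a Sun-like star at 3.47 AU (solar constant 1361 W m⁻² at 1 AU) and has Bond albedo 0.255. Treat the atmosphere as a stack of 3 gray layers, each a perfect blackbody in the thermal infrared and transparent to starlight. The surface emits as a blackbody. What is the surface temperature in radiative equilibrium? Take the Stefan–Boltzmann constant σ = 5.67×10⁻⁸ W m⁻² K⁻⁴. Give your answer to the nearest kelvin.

196 kelvin

Irradiance scales as 1/d², so S = 1361 W m⁻² × (1/3.47)² = 113.0 W m⁻².
OLR = S(1−α)/4 = 21.05 W m⁻²; the top layer radiates at T_e = 138.8 K.
For an N-layer opaque stack, T_s⁴ = (N+1)T_e⁴, hence T_s = (4)^(1/4)×138.8 K = 196.3 K.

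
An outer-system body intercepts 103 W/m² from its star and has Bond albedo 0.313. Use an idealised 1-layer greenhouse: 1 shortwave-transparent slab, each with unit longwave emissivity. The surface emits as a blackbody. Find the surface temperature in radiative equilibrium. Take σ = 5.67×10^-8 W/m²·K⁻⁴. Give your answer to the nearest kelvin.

158 K

OLR = S(1−α)/4 = 17.69 W/m²; the top layer radiates at T_e = 132.9 K.
With N = 1 opaque layers, T_s = (N+1)^(1/4)·T_e = 2^(1/4)·132.9 = 158.1 K.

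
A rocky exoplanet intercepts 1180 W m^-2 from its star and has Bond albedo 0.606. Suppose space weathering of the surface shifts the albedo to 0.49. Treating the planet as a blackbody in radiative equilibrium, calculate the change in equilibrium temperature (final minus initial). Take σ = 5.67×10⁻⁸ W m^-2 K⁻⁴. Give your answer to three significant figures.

Before: T₁ = [1180·0.394/(4σ)]^(1/4) = 212.8 K.
With α = 0.49, T₂ = 227.0 K.
Change: 227.0 − 212.8 = 14.18 K.

14.2 kelvin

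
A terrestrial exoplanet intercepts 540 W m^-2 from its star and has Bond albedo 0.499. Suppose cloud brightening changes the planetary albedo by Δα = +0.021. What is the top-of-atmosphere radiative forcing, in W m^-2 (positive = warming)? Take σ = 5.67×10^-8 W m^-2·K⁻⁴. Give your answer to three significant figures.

The change in absorbed flux is Δ[S(1−α)/4] = −SΔα/4 = -2.835 W m^-2.

-2.83 W m^-2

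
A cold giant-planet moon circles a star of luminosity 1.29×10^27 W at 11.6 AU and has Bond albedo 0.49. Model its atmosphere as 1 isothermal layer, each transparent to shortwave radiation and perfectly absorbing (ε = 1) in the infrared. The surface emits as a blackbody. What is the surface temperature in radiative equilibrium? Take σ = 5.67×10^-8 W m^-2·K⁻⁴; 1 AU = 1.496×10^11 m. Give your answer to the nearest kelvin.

Orbital distance: d = 11.6 AU = 1.735×10^12 m.
S = L/(4πd²) = 34.09 W m^-2.
OLR = S(1−α)/4 = 4.346 W m^-2; the top layer radiates at T_e = 93.57 K.
For an N-layer opaque stack, T_s⁴ = (N+1)T_e⁴, hence T_s = (2)^(1/4)×93.57 K = 111.3 K.

111 K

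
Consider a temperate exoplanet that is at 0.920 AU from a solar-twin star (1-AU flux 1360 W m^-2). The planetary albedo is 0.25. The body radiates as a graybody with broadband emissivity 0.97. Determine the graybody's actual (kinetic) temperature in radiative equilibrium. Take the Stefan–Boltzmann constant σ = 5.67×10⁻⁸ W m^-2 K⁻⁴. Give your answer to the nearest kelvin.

272 K

By the inverse-square law, S = 1360/0.920² = 1607 W m^-2.
The planet absorbs (1−α)S over its disc πR² and re-emits over 4πR², so the mean absorbed flux is (1−0.25)·1607/4 = 301.3 W m^-2.
Equating to εσT⁴ with ε = 0.97: T = (301.3/0.97σ)^(1/4) = 272.1 K.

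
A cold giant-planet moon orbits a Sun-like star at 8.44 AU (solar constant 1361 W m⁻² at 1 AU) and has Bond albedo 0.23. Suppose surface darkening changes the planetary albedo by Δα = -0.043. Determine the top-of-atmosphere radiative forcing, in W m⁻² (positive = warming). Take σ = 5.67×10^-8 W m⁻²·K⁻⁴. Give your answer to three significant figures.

Flux at the orbit: S = 1361/(8.44)² = 19.11 W m⁻².
The change in absorbed flux is Δ[S(1−α)/4] = −SΔα/4 = 0.2054 W m⁻².

0.205 W m⁻²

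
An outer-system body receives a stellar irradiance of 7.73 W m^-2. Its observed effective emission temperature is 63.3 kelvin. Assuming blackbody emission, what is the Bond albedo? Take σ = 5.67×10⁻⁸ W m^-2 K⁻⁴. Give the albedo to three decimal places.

Energy balance: S(1−α)/4 = σT⁴, so 1−α = 4σT⁴/S.
4σT⁴ = 4·5.67×10⁻⁸·(63.3)⁴ = 3.641 W m^-2.
Hence α = 1 − 3.641/7.730 = 0.5289.

0.529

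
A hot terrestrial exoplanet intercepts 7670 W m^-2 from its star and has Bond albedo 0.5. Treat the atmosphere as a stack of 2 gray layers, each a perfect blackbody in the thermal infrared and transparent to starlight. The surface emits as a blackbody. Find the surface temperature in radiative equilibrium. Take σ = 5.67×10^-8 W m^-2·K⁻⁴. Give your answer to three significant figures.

475 K

The effective emission temperature is T_e = [S(1−α)/(4σ)]^¼ = 360.6 K.
With N = 2 opaque layers, T_s = (N+1)^(1/4)·T_e = 3^(1/4)·360.6 = 474.6 K.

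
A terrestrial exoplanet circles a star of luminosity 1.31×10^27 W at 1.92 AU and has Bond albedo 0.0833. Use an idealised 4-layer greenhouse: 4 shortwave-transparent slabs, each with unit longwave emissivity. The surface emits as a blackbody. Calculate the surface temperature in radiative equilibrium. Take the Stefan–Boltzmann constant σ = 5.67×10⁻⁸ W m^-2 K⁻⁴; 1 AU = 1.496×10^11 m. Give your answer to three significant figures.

d = 1.92 × 1.496×10^11 m = 2.872×10^11 m.
Flux at the orbit: S = L/(4πd²) = 1.31×10^27/(4π·(2.87×10^11)²) = 1264 W m^-2.
OLR = S(1−α)/4 = 289.6 W m^-2; the top layer radiates at T_e = 267.3 K.
With N = 4 opaque layers, T_s = (N+1)^(1/4)·T_e = 5^(1/4)·267.3 = 399.7 K.

400 kelvin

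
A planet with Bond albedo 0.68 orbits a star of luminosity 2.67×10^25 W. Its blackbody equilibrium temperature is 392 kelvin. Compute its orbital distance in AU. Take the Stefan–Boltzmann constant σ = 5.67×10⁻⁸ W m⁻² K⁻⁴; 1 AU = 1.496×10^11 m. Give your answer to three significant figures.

Energy balance gives S = 4σT⁴/(1−α) = 16740 W m⁻².
Then d = [L/(4πS)]^(1/2) = 1.127×10^10 m, i.e. 0.07532 AU.

0.0753 AU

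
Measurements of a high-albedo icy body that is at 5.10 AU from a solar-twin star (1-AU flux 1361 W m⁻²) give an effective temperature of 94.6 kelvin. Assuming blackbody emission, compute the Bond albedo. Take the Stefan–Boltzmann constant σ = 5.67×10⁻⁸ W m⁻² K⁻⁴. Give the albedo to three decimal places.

0.653

By the inverse-square law, S = 1361/5.10² = 52.33 W m⁻².
Energy balance: S(1−α)/4 = σT⁴, so 1−α = 4σT⁴/S.
σT⁴ = 4.541 W m⁻², so 4σT⁴ = 18.16 W m⁻².
Hence α = 1 − 18.16/52.33 = 0.6529.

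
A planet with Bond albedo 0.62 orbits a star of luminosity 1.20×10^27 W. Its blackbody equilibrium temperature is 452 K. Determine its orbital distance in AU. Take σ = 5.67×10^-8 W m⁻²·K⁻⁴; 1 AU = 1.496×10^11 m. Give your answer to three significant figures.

Energy balance gives S = 4σT⁴/(1−α) = 24910 W m⁻².
From L = 4πd²S, d = √(1.20×10^27/(4π·24910)) = 6.191×10^10 m = 0.4139 AU.

0.414 AU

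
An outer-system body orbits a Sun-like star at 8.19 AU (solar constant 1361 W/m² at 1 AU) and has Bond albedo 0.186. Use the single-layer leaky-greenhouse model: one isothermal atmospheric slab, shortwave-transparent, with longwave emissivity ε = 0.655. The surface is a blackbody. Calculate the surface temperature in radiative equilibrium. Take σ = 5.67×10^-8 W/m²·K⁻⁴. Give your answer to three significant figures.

By the inverse-square law, S = 1361/8.19² = 20.29 W/m².
At the top of the atmosphere, σT_e⁴ = S(1−α)/4 = 4.129 W/m², giving T_e = 92.38 K.
The surface balance (absorbed SW + ε·downward IR = σT_s⁴) with T_a⁴ = T_s⁴/2 reduces to T_s = T_e·[2/(2−ε)]^¼ = 102.0 K.

102 K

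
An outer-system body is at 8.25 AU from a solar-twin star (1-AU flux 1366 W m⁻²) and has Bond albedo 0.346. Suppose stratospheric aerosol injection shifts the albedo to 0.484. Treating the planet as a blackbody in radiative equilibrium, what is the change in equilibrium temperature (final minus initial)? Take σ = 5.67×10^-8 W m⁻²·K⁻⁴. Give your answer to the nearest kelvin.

Flux at the orbit: S = 1366/(8.25)² = 20.07 W m⁻².
With α = 0.346, T₁ = 87.22 K.
With α = 0.484, T₂ = 82.20 K.
ΔT = T₂ − T₁ = -5.018 K.

-5 K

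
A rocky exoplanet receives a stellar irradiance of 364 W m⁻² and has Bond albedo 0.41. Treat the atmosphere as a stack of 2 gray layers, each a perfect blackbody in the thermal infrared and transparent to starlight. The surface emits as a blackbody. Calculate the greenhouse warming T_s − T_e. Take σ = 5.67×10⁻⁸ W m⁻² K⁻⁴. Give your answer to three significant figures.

55.4 kelvin

The effective emission temperature is T_e = [S(1−α)/(4σ)]^¼ = 175.4 K.
T_s = (N+1)^(1/4)·T_e = 230.9 K.
Warming: T_s − T_e = 55.45 K.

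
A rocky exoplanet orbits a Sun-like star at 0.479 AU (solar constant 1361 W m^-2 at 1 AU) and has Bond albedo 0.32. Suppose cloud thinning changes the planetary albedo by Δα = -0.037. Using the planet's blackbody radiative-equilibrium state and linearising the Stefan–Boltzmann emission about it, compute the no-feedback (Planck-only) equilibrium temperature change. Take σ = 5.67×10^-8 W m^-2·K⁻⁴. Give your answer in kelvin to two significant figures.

Flux at the orbit: S = 1361/(0.479)² = 5932 W m^-2.
Unperturbed T_e = [5932·(1−0.32)/(4σ)]^¼ = 365.2 K.
The change in absorbed flux is Δ[S(1−α)/4] = −SΔα/4 = 54.87 W m^-2.
The Planck feedback parameter is 4σT_e³ = 11.05 W m^-2/K.
So ΔT₀ = 54.87/11.05 = 4.97 K.

5.0 kelvin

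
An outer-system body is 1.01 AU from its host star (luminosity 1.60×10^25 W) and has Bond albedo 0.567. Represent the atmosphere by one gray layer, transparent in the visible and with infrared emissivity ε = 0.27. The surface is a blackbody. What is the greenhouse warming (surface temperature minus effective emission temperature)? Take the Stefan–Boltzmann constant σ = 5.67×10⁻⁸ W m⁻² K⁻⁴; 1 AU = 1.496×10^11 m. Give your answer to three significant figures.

3.75 K

Orbital distance: d = 1.01 AU = 1.511×10^11 m.
S = L/(4πd²) = 55.77 W m⁻².
The planet radiates to space at T_e = [S(1−α)/(4σ)]^(1/4) = 101.6 K.
The surface balance (absorbed SW + ε·downward IR = σT_s⁴) with T_a⁴ = T_s⁴/2 reduces to T_s = T_e·[2/(2−ε)]^¼ = 105.3 K.
The atmosphere warms the surface by 3.751 K.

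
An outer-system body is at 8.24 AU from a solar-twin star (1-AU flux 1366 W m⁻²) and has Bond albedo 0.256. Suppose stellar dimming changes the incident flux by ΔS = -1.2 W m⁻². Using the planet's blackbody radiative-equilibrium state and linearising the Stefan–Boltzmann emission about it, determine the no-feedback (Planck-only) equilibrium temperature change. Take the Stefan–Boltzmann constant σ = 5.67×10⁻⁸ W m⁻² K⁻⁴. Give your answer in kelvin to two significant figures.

-1.3 K

Irradiance scales as 1/d², so S = 1366 W m⁻² × (1/8.24)² = 20.12 W m⁻².
The baseline emission temperature is T_e = 90.13 K.
Only a fraction (1−α) is absorbed and it's spread over 4πR², so ΔF = (1−α)ΔS/4 = -0.2232 W m⁻².
Planck response: λ_P = 4σT_e³ = 4·5.67×10⁻⁸·(90.13)³ = 0.1661 W m⁻²/K.
ΔT₀ = ΔF/λ_P = -0.2232/0.1661 = -1.34 K.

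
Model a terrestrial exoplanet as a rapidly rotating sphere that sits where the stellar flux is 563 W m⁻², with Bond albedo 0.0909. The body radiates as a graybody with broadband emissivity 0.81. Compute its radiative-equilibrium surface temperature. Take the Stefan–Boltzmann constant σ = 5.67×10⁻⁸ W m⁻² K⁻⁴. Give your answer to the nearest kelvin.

Absorbed flux (global mean): S(1−α)/4 = 563.0·0.909/4 = 128.0 W m⁻².
Radiative balance εσT⁴ = 128.0 gives T = [128.0/(0.81·σ)]^(1/4) = 229.7 K.

230 kelvin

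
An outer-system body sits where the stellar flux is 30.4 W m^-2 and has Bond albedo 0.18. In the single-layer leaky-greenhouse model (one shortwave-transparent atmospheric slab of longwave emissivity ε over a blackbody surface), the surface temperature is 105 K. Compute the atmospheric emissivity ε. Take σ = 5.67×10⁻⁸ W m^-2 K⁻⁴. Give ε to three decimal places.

TOA balance gives T_e = 102.4 K.
Inverting T_s⁴ = 2T_e⁴/(2−ε): (T_e/T_s)⁴ = 0.9042, so ε = 2(1 − 0.9042) = 0.1915.

0.192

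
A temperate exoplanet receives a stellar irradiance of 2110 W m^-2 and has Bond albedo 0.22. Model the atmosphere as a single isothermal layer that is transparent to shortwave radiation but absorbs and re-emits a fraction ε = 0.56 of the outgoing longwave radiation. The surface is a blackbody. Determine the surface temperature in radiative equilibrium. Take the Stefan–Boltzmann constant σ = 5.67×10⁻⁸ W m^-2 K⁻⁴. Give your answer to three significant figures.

317 K

At the top of the atmosphere, σT_e⁴ = S(1−α)/4 = 411.4 W m^-2, giving T_e = 291.9 K.
The surface balance (absorbed SW + ε·downward IR = σT_s⁴) with T_a⁴ = T_s⁴/2 reduces to T_s = T_e·[2/(2−ε)]^¼ = 316.8 K.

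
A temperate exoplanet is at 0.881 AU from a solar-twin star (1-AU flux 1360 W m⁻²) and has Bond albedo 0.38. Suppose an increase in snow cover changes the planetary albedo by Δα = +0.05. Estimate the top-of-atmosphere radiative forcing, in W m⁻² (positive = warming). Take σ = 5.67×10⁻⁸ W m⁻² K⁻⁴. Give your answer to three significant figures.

Flux at the orbit: S = 1360/(0.881)² = 1752 W m⁻².
ΔF = −(S/4)Δα = −(1752/4)×(+0.05) = -21.90 W m⁻².

-21.9 W m⁻²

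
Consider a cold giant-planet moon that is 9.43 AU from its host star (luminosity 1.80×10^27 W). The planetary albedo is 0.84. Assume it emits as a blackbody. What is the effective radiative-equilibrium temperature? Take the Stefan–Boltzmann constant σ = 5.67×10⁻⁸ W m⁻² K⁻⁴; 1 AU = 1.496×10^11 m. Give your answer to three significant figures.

84.4 K

d = 9.43 × 1.496×10^11 m = 1.411×10^12 m.
Spreading L over a sphere of radius d: S = 1.80×10^27/(4π·1.41×10^12²) = 71.97 W m⁻².
Averaging over the sphere, the absorbed flux is S(1−α)/4 = 2.879 W m⁻².
Balancing against σT⁴: T = (2.879/5.67×10⁻⁸)^(1/4) = 84.41 K.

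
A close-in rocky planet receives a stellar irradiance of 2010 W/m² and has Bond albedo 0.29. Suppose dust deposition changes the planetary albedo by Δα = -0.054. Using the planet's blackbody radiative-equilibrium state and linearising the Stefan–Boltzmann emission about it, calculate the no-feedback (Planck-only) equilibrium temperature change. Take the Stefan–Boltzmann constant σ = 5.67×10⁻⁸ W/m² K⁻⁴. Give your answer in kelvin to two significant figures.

5.4 K

Unperturbed T_e = [2010·(1−0.29)/(4σ)]^¼ = 281.6 K.
TOA radiative forcing: ΔF = −S·Δα/4 = −2010·(-0.054)/4 = 27.13 W/m².
Linearising σT⁴ gives d(σT⁴)/dT = 4σT_e³ = 5.067 W/m² per K.
So ΔT₀ = 27.13/5.067 = 5.36 K.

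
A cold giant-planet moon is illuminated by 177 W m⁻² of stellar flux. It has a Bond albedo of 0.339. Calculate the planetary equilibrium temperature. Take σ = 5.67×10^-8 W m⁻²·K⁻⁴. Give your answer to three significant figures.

151 K

Averaging over the sphere, the absorbed flux is S(1−α)/4 = 29.25 W m⁻².
In equilibrium σT⁴ equals this, so T = 150.7 K.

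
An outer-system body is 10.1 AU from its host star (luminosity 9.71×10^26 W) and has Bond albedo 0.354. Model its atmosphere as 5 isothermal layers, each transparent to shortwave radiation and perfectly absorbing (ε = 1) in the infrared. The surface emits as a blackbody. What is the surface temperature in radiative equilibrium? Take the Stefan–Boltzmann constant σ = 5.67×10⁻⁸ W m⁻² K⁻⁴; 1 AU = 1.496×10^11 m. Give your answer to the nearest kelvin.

155 kelvin

d = 10.1 × 1.496×10^11 m = 1.511×10^12 m.
Spreading L over a sphere of radius d: S = 9.71×10^26/(4π·1.51×10^12²) = 33.85 W m⁻².
The effective emission temperature is T_e = [S(1−α)/(4σ)]^¼ = 99.09 K.
Layer-by-layer balance gives σT_s⁴ = (N+1)σT_e⁴, so T_s = 6^¼·99.09 = 155.1 K.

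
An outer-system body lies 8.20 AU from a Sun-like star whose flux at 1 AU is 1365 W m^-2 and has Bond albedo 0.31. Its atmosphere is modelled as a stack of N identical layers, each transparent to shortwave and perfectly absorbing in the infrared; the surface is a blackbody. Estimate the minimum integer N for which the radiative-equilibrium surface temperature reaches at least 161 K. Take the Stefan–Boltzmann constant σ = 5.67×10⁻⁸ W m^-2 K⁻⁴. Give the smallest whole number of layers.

Irradiance scales as 1/d², so S = 1365 W m^-2 × (1/8.20)² = 20.30 W m^-2.
Top-of-atmosphere balance: σT_e⁴ = S(1−α)/4 = 3.502 W m^-2 → T_e = 88.65 K.
T_s = (N+1)^(1/4)·T_e ≥ 161 K requires N+1 ≥ (T_s/T_e)⁴ = (161/88.65)⁴ = 10.879.
Rounding up, N = 10.

10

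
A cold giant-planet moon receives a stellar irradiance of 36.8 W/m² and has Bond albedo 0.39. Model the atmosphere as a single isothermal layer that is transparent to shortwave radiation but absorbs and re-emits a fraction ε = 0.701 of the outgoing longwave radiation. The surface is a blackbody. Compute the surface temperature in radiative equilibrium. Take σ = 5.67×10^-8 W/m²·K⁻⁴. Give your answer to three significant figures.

111 kelvin

Effective emission temperature (TOA balance): σT_e⁴ = S(1−α)/4 = 5.612 W/m² → T_e = 99.74 K.
For a single slab of emissivity ε, T_s⁴ = 2T_e⁴/(2−ε); thus T_s = 99.74·(1.54)^(1/4) = 111.1 K.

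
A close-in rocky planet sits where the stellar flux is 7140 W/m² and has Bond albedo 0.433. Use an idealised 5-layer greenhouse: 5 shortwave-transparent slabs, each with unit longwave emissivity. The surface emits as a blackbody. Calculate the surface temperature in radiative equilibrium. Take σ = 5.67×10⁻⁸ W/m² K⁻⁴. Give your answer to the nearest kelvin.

OLR = S(1−α)/4 = 1012 W/m²; the top layer radiates at T_e = 365.5 K.
With N = 5 opaque layers, T_s = (N+1)^(1/4)·T_e = 6^(1/4)·365.5 = 572.1 K.

572 kelvin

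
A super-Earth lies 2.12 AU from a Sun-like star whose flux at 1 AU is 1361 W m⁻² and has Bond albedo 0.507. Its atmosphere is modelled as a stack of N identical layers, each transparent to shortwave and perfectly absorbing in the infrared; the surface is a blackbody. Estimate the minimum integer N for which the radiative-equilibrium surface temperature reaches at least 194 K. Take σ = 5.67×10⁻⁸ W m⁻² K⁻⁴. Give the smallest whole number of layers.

2

Irradiance scales as 1/d², so S = 1361 W m⁻² × (1/2.12)² = 302.8 W m⁻².
OLR = S(1−α)/4 = 37.32 W m⁻²; the top layer radiates at T_e = 160.2 K.
Need (N+1)T_e⁴ ≥ T_s⁴, i.e. N+1 ≥ (194/160.2)⁴ = 2.152.
Rounding up, N = 2.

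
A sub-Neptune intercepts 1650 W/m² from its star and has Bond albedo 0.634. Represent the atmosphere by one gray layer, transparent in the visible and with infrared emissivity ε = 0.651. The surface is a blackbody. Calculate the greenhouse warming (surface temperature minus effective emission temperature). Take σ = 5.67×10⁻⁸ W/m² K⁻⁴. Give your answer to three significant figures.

23.5 kelvin

The planet radiates to space at T_e = [S(1−α)/(4σ)]^(1/4) = 227.2 K.
Surface balance with a leaky layer gives σT_s⁴ = σT_e⁴·2/(2−ε), so T_s = T_e·[2/(2−0.651)]^(1/4) = 250.7 K.
The atmosphere warms the surface by 23.50 K.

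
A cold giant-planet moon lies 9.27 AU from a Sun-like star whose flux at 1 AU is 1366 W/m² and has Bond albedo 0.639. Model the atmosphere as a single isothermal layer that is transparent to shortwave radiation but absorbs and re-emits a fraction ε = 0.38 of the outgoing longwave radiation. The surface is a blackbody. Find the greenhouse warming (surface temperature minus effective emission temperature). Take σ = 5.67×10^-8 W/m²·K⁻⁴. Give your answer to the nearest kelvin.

Irradiance scales as 1/d², so S = 1366 W/m² × (1/9.27)² = 15.90 W/m².
At the top of the atmosphere, σT_e⁴ = S(1−α)/4 = 1.435 W/m², giving T_e = 70.92 K.
The surface balance (absorbed SW + ε·downward IR = σT_s⁴) with T_a⁴ = T_s⁴/2 reduces to T_s = T_e·[2/(2−ε)]^¼ = 74.76 K.
The atmosphere warms the surface by 3.836 K.

4 K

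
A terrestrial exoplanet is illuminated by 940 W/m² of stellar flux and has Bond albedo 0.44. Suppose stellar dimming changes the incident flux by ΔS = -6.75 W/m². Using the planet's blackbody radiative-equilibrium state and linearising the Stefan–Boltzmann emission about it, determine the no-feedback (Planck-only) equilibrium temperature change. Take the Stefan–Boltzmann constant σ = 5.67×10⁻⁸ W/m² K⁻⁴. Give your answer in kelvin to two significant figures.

Unperturbed T_e = [940.0·(1−0.44)/(4σ)]^¼ = 219.5 K.
TOA radiative forcing: ΔF = (1−α)ΔS/4 = 0.56·(-6.75)/4 = -0.9450 W/m².
Linearising σT⁴ gives d(σT⁴)/dT = 4σT_e³ = 2.398 W/m² per K.
Hence the no-feedback warming is ΔF/(4σT_e³) = -0.394 K.

-0.39 K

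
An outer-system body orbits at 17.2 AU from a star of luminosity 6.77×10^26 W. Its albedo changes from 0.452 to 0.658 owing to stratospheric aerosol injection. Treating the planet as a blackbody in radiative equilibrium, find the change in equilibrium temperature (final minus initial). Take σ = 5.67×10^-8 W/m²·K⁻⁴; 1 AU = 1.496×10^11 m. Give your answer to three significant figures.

-7.40 K

Orbital distance: d = 17.2 AU = 2.573×10^12 m.
Flux at the orbit: S = L/(4πd²) = 6.77×10^26/(4π·(2.57×10^12)²) = 8.137 W/m².
With α = 0.452, T₁ = 66.59 K.
Final:   T₂ = [S(1−0.658)/(4σ)]^(1/4) = 59.18 K.
ΔT = T₂ − T₁ = -7.404 K.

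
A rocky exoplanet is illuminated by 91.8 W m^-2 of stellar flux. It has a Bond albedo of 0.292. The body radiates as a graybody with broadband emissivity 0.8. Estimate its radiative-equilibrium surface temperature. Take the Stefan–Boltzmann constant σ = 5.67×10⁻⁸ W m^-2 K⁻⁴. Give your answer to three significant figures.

Absorbed flux (global mean): S(1−α)/4 = 91.80·0.708/4 = 16.25 W m^-2.
Radiative balance εσT⁴ = 16.25 gives T = [16.25/(0.8·σ)]^(1/4) = 137.6 K.

138 kelvin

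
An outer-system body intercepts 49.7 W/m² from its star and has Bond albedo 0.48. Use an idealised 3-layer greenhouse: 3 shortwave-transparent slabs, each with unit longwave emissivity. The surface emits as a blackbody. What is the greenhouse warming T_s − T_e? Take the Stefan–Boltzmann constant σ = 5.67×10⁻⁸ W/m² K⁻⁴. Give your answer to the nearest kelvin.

43 kelvin

OLR = S(1−α)/4 = 6.461 W/m²; the top layer radiates at T_e = 103.3 K.
Surface: T_s = (4)^¼·T_e = 146.1 K.
So the greenhouse effect raises the surface by 146.1 − 103.3 = 42.80 K.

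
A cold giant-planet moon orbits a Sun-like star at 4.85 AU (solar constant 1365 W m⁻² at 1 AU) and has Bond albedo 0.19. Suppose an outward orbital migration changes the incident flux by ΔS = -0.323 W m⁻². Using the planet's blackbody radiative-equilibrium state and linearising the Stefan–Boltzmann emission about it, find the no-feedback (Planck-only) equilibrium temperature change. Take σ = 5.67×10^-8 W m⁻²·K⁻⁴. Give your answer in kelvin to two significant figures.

-0.17 K

By the inverse-square law, S = 1365/4.85² = 58.03 W m⁻².
Reference equilibrium: T_e = [S(1−α)/(4σ)]^(1/4) = 120.0 K.
Only a fraction (1−α) is absorbed and it's spread over 4πR², so ΔF = (1−α)ΔS/4 = -0.06541 W m⁻².
The Planck feedback parameter is 4σT_e³ = 0.3918 W m⁻²/K.
So ΔT₀ = -0.06541/0.3918 = -0.167 K.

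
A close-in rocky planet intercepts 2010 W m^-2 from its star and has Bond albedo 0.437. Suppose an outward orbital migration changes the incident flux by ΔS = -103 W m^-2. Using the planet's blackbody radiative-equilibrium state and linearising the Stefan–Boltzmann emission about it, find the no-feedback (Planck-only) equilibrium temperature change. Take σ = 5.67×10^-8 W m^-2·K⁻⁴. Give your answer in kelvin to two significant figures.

-3.4 kelvin

Unperturbed T_e = [2010·(1−0.437)/(4σ)]^¼ = 265.8 K.
ΔF = Δ[S(1−α)]/4 = (1−0.437)·-103/4 = -14.50 W m^-2.
Planck response: λ_P = 4σT_e³ = 4·5.67×10⁻⁸·(265.8)³ = 4.258 W m^-2/K.
So ΔT₀ = -14.50/4.258 = -3.40 K.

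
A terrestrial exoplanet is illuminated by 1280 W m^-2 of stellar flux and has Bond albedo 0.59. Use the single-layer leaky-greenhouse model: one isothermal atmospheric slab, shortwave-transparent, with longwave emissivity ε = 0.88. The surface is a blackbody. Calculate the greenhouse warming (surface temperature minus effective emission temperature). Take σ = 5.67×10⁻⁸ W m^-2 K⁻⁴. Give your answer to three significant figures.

34.2 K

The planet radiates to space at T_e = [S(1−α)/(4σ)]^(1/4) = 219.3 K.
The surface balance (absorbed SW + ε·downward IR = σT_s⁴) with T_a⁴ = T_s⁴/2 reduces to T_s = T_e·[2/(2−ε)]^¼ = 253.5 K.
The atmosphere warms the surface by 34.21 K.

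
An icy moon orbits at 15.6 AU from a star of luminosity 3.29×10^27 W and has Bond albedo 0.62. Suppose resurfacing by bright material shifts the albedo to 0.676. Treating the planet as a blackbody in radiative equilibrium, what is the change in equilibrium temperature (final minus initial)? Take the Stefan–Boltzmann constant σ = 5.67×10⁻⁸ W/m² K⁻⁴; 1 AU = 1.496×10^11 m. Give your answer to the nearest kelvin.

-4 K

Orbital distance: d = 15.6 AU = 2.334×10^12 m.
S = L/(4πd²) = 48.07 W/m².
With α = 0.62, T₁ = 94.73 K.
Final:   T₂ = [S(1−0.676)/(4σ)]^(1/4) = 91.03 K.
Change: 91.03 − 94.73 = -3.702 K.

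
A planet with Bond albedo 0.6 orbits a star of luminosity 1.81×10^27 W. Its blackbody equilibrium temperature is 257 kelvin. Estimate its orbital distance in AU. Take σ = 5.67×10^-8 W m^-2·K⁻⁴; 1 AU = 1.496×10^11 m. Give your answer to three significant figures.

The flux needed for this T is 4σT⁴/(1−0.6) = 2474 W m^-2.
From L = 4πd²S, d = √(1.81×10^27/(4π·2474)) = 2.413×10^11 m = 1.613 AU.

1.61 AU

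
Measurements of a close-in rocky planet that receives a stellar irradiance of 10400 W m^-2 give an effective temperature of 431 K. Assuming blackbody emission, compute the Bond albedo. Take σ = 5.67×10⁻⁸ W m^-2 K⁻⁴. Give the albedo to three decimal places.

From σT⁴ = S(1−α)/4 we invert for α: 1−α = 4σT⁴/S.
σT⁴ = 1957 W m^-2, so 4σT⁴ = 7826 W m^-2.
Hence α = 1 − 7826/10400 = 0.2475.

0.247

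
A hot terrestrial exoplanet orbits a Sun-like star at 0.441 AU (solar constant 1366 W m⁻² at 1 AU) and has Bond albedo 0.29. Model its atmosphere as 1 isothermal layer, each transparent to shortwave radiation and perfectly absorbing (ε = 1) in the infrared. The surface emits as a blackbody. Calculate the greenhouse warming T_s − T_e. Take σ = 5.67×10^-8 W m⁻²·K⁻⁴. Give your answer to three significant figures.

72.9 K

Flux at the orbit: S = 1366/(0.441)² = 7024 W m⁻².
OLR = S(1−α)/4 = 1247 W m⁻²; the top layer radiates at T_e = 385.1 K.
T_s = (N+1)^(1/4)·T_e = 457.9 K.
So the greenhouse effect raises the surface by 457.9 − 385.1 = 72.86 K.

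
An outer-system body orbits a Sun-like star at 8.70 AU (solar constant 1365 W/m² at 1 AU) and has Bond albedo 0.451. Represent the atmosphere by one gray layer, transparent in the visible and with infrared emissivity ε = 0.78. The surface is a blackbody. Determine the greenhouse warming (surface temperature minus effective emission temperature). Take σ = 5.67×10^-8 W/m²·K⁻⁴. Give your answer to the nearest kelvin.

11 K

By the inverse-square law, S = 1365/8.70² = 18.03 W/m².
At the top of the atmosphere, σT_e⁴ = S(1−α)/4 = 2.475 W/m², giving T_e = 81.28 K.
Surface balance with a leaky layer gives σT_s⁴ = σT_e⁴·2/(2−ε), so T_s = T_e·[2/(2−0.78)]^(1/4) = 91.98 K.
The atmosphere warms the surface by 10.69 K.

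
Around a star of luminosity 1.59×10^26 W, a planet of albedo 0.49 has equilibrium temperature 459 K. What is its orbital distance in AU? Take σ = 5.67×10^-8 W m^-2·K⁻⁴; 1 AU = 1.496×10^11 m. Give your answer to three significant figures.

Energy balance gives S = 4σT⁴/(1−α) = 19740 W m^-2.
From L = 4πd²S, d = √(1.59×10^26/(4π·19740)) = 2.532×10^10 m = 0.1692 AU.

0.169 AU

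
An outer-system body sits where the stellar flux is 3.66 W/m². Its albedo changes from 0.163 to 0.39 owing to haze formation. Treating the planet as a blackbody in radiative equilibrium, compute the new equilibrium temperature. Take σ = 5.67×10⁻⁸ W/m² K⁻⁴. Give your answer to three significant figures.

56.0 kelvin

New equilibrium: T₂ = [(1−0.39)·3.660/(4σ)]^(1/4) = 56.01 K.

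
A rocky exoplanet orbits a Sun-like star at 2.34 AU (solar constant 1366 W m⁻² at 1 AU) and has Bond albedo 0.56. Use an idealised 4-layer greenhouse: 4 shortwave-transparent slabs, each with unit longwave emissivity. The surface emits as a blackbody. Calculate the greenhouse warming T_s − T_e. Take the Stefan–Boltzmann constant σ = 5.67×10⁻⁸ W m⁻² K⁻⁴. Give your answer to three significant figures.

73.5 K

By the inverse-square law, S = 1366/2.34² = 249.5 W m⁻².
The effective emission temperature is T_e = [S(1−α)/(4σ)]^¼ = 148.3 K.
T_s = (N+1)^(1/4)·T_e = 221.8 K.
So the greenhouse effect raises the surface by 221.8 − 148.3 = 73.47 K.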